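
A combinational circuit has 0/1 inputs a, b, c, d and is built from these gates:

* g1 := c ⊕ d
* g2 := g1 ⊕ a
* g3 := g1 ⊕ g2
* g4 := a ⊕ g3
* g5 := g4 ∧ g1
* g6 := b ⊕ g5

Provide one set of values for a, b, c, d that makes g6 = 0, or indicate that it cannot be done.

g6 = b ⊕ g5 must be 0, so b and g5 are equal.
Check with a=1, b=0, c=0, d=0:
g1 = c ⊕ d = 0 ⊕ 0 = 0
g2 = g1 ⊕ a = 0 ⊕ 1 = 1
g3 = g1 ⊕ g2 = 0 ⊕ 1 = 1
g4 = a ⊕ g3 = 1 ⊕ 1 = 0
g5 = g4 ∧ g1 = 0 ∧ 0 = 0
g6 = b ⊕ g5 = 0 ⊕ 0 = 0
So g6 = 0 as required.

a=1, b=0, c=0, d=0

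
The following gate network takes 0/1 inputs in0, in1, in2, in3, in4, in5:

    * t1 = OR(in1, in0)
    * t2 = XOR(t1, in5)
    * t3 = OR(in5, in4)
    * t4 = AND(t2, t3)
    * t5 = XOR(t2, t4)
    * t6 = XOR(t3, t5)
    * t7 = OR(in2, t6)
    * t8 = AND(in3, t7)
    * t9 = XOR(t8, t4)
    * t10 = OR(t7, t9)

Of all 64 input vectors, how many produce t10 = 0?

t10 = OR(t7, t9) must be 0, so both t7 = 0 and t9 = 0.
t7 = OR(in2, t6) must be 0, so both in2 = 0 and t6 = 0.
t9 = XOR(t8, t4) must be 0, so t8 and t4 are equal.
Satisfying assignments:
  in0=0, in1=0, in2=0, in3=0, in4=0, in5=0
  in0=0, in1=0, in2=0, in3=1, in4=0, in5=0

2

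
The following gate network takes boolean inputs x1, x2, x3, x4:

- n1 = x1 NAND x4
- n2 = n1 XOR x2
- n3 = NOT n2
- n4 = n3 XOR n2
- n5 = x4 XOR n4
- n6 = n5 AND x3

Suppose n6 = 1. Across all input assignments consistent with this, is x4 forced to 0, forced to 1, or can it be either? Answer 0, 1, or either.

n6 = n5 AND x3 must be 1, so both n5 = 1 and x3 = 1.
n5 = x4 XOR n4 must be 1, so x4 and n4 differ.
Every assignment with n6 = 1 has x4 = 0; there are 4 such assignment(s).
  x1=0, x2=0, x3=1, x4=0
  x1=0, x2=1, x3=1, x4=0
  x1=1, x2=0, x3=1, x4=0
  x1=1, x2=1, x3=1, x4=0

0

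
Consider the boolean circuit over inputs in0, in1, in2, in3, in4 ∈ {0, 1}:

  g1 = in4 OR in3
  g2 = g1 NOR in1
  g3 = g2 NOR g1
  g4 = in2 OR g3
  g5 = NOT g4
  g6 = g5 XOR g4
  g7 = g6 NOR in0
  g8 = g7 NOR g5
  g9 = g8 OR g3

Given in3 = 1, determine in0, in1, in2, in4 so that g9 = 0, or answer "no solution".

g9 = g8 OR g3 must be 0, so both g8 = 0 and g3 = 0.
Check with in3 = 1 and in0=1, in1=0, in2=0, in4=0:
g1 = in4 OR in3 = 0 OR 1 = 1
g2 = g1 NOR in1 = 1 NOR 0 = 0
g3 = g2 NOR g1 = 0 NOR 1 = 0
g4 = in2 OR g3 = 0 OR 0 = 0
g5 = NOT g4 = NOT 0 = 1
g6 = g5 XOR g4 = 1 XOR 0 = 1
g7 = g6 NOR in0 = 1 NOR 1 = 0
g8 = g7 NOR g5 = 0 NOR 1 = 0
g9 = g8 OR g3 = 0 OR 0 = 0
So g9 = 0.

in0=1 in1=0 in2=0 in4=0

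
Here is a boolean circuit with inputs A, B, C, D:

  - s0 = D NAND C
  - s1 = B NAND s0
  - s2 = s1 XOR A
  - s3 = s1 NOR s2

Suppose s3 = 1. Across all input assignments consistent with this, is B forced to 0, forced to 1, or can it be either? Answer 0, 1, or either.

s3 = s1 NOR s2 must be 1, so both s1 = 0 and s2 = 0.
s1 = B NAND s0 must be 0, so both B = 1 and s0 = 1.
Every assignment with s3 = 1 has B = 1; there are 3 such assignment(s).
  A=0, B=1, C=0, D=0
  A=0, B=1, C=0, D=1
  A=0, B=1, C=1, D=0

1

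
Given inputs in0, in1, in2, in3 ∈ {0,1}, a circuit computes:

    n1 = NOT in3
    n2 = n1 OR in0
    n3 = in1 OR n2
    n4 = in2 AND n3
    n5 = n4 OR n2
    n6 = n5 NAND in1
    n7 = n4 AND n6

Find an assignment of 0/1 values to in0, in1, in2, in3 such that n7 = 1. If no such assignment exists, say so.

in0=0, in1=0, in2=1, in3=0

n7 = n4 AND n6 must be 1, so both n4 = 1 and n6 = 1.
Check with in0=0, in1=0, in2=1, in3=0:
n1 = NOT in3 = NOT 0 = 1
n2 = n1 OR in0 = 1 OR 0 = 1
n3 = in1 OR n2 = 0 OR 1 = 1
n4 = in2 AND n3 = 1 AND 1 = 1
n5 = n4 OR n2 = 1 OR 1 = 1
n6 = n5 NAND in1 = 1 NAND 0 = 1
n7 = n4 AND n6 = 1 AND 1 = 1
So n7 = 1 as required.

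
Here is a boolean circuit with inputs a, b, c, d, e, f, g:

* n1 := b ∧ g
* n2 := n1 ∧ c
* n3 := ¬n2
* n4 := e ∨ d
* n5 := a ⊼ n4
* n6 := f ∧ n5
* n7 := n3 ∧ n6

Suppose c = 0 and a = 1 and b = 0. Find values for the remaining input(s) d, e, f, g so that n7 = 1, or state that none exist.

d=0, e=0, f=1, g=1

n7 = n3 ∧ n6 must be 1, so both n3 = 1 and n6 = 1.
n3 = ¬n2 must be 1, so n2 = 0.
Check with c = 0 and a = 1 and b = 0 and d=0, e=0, f=1, g=1:
n1 = b ∧ g = 0 ∧ 1 = 0
n2 = n1 ∧ c = 0 ∧ 0 = 0
n3 = ¬n2 = ¬0 = 1
n4 = e ∨ d = 0 ∨ 0 = 0
n5 = a ⊼ n4 = 1 ⊼ 0 = 1
n6 = f ∧ n5 = 1 ∧ 1 = 1
n7 = n3 ∧ n6 = 1 ∧ 1 = 1
So n7 = 1.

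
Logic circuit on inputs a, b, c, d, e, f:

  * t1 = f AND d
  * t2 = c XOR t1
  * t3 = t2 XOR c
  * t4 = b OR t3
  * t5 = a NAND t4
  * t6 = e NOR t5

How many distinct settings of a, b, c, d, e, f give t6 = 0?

54

t6 = e NOR t5 must be 0, so at least one of e, t5 is 1.
Enumerating the 64 input combinations, 54 give t6 = 0 and 10 give t6 = 1.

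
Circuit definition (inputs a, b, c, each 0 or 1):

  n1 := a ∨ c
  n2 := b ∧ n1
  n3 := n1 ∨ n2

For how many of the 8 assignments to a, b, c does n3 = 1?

6

n3 = n1 ∨ n2 must be 1, so at least one of n1, n2 is 1.
Satisfying assignments:
  a=0, b=0, c=1
  a=0, b=1, c=1
  a=1, b=0, c=0
  a=1, b=0, c=1
  a=1, b=1, c=0
  a=1, b=1, c=1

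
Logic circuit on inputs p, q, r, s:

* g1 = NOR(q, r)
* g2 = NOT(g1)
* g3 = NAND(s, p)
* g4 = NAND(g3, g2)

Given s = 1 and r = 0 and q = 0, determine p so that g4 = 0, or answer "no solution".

no solution exists

With s = 1 and r = 0 and q = 0 fixed, none of the 2 settings of p give g4 = 0.
For example, with p=0:
g1 = NOR(q, r) = NOR(0, 0) = 1
g2 = NOT(g1) = NOT 1 = 0
g3 = NAND(s, p) = NAND(1, 0) = 1
g4 = NAND(g3, g2) = NAND(1, 0) = 1
giving g4 = 1 ≠ 0.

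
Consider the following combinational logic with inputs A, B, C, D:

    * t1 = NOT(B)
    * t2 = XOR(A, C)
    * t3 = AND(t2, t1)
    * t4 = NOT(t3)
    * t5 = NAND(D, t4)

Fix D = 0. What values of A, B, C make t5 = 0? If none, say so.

no solution exists

With D = 0 fixed, none of the 8 settings of A, B, C give t5 = 0.
For example, with A=1, B=1, C=0:
t1 = NOT(B) = NOT 1 = 0
t2 = XOR(A, C) = XOR(1, 0) = 1
t3 = AND(t2, t1) = AND(1, 0) = 0
t4 = NOT(t3) = NOT 0 = 1
t5 = NAND(D, t4) = NAND(0, 1) = 1
giving t5 = 1 ≠ 0.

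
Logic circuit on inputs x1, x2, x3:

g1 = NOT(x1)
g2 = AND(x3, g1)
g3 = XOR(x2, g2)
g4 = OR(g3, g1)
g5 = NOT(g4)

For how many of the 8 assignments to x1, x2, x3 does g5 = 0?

g5 = NOT(g4) must be 0, so g4 = 1.
g4 = OR(g3, g1) must be 1, so at least one of g3, g1 is 1.
Satisfying assignments:
  x1=0, x2=0, x3=0
  x1=0, x2=0, x3=1
  x1=0, x2=1, x3=0
  x1=0, x2=1, x3=1
  x1=1, x2=1, x3=0
  x1=1, x2=1, x3=1

6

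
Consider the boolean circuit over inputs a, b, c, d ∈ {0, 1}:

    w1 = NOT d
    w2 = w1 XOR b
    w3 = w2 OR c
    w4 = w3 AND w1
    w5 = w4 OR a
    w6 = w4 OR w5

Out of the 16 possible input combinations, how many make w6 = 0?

w6 = w4 OR w5 must be 0, so both w4 = 0 and w5 = 0.
Enumerating the 16 input combinations, 5 give w6 = 0 and 11 give w6 = 1.

5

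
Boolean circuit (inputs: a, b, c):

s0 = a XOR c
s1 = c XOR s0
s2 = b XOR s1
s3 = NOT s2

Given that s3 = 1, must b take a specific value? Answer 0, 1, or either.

Both values of b occur among assignments with s3 = 1:
  b=0: a=0, b=0, c=0
  b=1: a=1, b=1, c=0

either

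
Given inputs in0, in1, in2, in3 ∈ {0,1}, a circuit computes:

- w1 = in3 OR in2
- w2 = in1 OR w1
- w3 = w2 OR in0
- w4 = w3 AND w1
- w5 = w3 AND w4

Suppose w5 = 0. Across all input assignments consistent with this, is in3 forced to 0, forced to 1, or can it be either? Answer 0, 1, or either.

w5 = w3 AND w4 must be 0, so at least one of w3, w4 is 0.
Every assignment with w5 = 0 has in3 = 0; there are 4 such assignment(s).
  in0=0, in1=0, in2=0, in3=0
  in0=0, in1=1, in2=0, in3=0
  in0=1, in1=0, in2=0, in3=0
  in0=1, in1=1, in2=0, in3=0

0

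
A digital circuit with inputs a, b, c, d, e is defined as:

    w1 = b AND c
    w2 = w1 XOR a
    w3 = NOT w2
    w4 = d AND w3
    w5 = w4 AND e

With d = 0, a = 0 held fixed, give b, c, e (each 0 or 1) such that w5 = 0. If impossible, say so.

w5 = w4 AND e must be 0, so at least one of w4, e is 0.
Check with d = 0, a = 0 and b=1, c=0, e=1:
w1 = b AND c = 1 AND 0 = 0
w2 = w1 XOR a = 0 XOR 0 = 0
w3 = NOT w2 = NOT 0 = 1
w4 = d AND w3 = 0 AND 1 = 0
w5 = w4 AND e = 0 AND 1 = 0
So w5 = 0.

b=1, c=0, e=1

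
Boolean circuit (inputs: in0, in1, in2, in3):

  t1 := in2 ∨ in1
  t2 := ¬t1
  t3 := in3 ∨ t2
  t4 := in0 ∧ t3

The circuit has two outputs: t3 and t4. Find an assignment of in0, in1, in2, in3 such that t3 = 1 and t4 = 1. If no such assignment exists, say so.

Check with in0=1, in1=0, in2=0, in3=1:
t1 = in2 ∨ in1 = 0 ∨ 0 = 0
t2 = ¬t1 = ¬0 = 1
t3 = in3 ∨ t2 = 1 ∨ 1 = 1
t4 = in0 ∧ t3 = 1 ∧ 1 = 1
So t3 = 1 and t4 = 1.

in0=1, in1=0, in2=0, in3=1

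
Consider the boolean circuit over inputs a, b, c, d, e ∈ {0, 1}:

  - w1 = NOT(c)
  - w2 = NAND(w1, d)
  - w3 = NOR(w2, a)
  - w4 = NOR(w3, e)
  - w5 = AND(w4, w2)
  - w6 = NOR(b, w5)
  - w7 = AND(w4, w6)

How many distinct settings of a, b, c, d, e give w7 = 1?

w7 = AND(w4, w6) must be 1, so both w4 = 1 and w6 = 1.
w4 = NOR(w3, e) must be 1, so both w3 = 0 and e = 0.
w6 = NOR(b, w5) must be 1, so both b = 0 and w5 = 0.
Enumerating the 32 input combinations, 1 give w7 = 1 and 31 give w7 = 0.

1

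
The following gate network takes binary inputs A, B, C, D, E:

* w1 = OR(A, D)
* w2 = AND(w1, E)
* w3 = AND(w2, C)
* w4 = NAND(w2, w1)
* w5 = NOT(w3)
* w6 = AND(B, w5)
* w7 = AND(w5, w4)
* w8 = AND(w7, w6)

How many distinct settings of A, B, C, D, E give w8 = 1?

w8 = AND(w7, w6) must be 1, so both w7 = 1 and w6 = 1.
w7 = AND(w5, w4) must be 1, so both w5 = 1 and w4 = 1.
Enumerating the 32 input combinations, 10 give w8 = 1 and 22 give w8 = 0.

10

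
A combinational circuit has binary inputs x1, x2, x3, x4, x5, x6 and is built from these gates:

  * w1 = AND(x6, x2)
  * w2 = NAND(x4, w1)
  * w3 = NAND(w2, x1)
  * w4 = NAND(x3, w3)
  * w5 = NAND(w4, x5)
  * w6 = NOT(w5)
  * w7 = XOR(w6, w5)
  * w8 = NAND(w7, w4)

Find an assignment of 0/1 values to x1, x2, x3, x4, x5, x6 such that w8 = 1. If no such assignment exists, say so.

w8 = NAND(w7, w4) must be 1, so at least one of w7, w4 is 0.
Check with x1=0, x2=0, x3=1, x4=1, x5=1, x6=1:
w1 = AND(x6, x2) = AND(1, 0) = 0
w2 = NAND(x4, w1) = NAND(1, 0) = 1
w3 = NAND(w2, x1) = NAND(1, 0) = 1
w4 = NAND(x3, w3) = NAND(1, 1) = 0
w5 = NAND(w4, x5) = NAND(0, 1) = 1
w6 = NOT(w5) = NOT 1 = 0
w7 = XOR(w6, w5) = XOR(0, 1) = 1
w8 = NAND(w7, w4) = NAND(1, 0) = 1
So w8 = 1 as required.

x1=0, x2=0, x3=1, x4=1, x5=1, x6=1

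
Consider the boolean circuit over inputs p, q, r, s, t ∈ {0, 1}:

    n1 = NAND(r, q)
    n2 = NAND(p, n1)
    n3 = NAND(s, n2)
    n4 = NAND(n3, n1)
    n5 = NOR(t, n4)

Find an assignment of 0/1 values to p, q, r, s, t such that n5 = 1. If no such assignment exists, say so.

n5 = NOR(t, n4) must be 1, so both t = 0 and n4 = 0.
n4 = NAND(n3, n1) must be 0, so both n3 = 1 and n1 = 1.
n3 = NAND(s, n2) must be 1, so at least one of s, n2 is 0.
Check with p=1, q=0, r=0, s=1, t=0:
n1 = NAND(r, q) = NAND(0, 0) = 1
n2 = NAND(p, n1) = NAND(1, 1) = 0
n3 = NAND(s, n2) = NAND(1, 0) = 1
n4 = NAND(n3, n1) = NAND(1, 1) = 0
n5 = NOR(t, n4) = NOR(0, 0) = 1
So n5 = 1 as required.

p=1, q=0, r=0, s=1, t=0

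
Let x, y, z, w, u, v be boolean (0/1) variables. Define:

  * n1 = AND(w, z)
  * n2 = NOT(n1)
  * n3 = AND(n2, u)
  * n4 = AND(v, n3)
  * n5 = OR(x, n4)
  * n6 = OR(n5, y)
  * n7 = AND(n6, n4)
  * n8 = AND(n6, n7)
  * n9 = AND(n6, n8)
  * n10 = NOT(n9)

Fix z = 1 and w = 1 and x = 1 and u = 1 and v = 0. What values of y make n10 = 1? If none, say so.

Check with z = 1 and w = 1 and x = 1 and u = 1 and v = 0 and y=0:
n1 = AND(w, z) = AND(1, 1) = 1
n2 = NOT(n1) = NOT 1 = 0
n3 = AND(n2, u) = AND(0, 1) = 0
n4 = AND(v, n3) = AND(0, 0) = 0
n5 = OR(x, n4) = OR(1, 0) = 1
n6 = OR(n5, y) = OR(1, 0) = 1
n7 = AND(n6, n4) = AND(1, 0) = 0
n8 = AND(n6, n7) = AND(1, 0) = 0
n9 = AND(n6, n8) = AND(1, 0) = 0
n10 = NOT(n9) = NOT 0 = 1
So n10 = 1.

y=0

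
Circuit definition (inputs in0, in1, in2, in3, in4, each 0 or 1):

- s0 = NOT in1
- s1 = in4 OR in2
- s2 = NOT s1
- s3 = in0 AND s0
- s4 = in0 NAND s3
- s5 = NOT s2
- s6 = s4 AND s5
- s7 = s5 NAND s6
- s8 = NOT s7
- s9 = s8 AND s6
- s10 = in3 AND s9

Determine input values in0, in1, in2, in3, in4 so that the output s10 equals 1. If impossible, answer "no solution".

in0=0, in1=1, in2=1, in3=1, in4=1

s10 = in3 AND s9 must be 1, so both in3 = 1 and s9 = 1.
s9 = s8 AND s6 must be 1, so both s8 = 1 and s6 = 1.
Check with in0=0, in1=1, in2=1, in3=1, in4=1:
s0 = NOT in1 = NOT 1 = 0
s1 = in4 OR in2 = 1 OR 1 = 1
s2 = NOT s1 = NOT 1 = 0
s3 = in0 AND s0 = 0 AND 0 = 0
s4 = in0 NAND s3 = 0 NAND 0 = 1
s5 = NOT s2 = NOT 0 = 1
s6 = s4 AND s5 = 1 AND 1 = 1
s7 = s5 NAND s6 = 1 NAND 1 = 0
s8 = NOT s7 = NOT 0 = 1
s9 = s8 AND s6 = 1 AND 1 = 1
s10 = in3 AND s9 = 1 AND 1 = 1
So s10 = 1 as required.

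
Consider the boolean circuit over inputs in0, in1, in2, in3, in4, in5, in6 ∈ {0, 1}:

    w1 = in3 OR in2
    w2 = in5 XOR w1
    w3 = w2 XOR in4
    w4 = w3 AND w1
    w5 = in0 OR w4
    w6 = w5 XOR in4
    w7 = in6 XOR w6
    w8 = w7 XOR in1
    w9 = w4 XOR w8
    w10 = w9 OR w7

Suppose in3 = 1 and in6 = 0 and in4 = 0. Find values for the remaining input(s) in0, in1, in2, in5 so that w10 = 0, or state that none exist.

in0=0, in1=0, in2=1, in5=1

Check with in3 = 1 and in6 = 0 and in4 = 0 and in0=0, in1=0, in2=1, in5=1:
w1 = in3 OR in2 = 1 OR 1 = 1
w2 = in5 XOR w1 = 1 XOR 1 = 0
w3 = w2 XOR in4 = 0 XOR 0 = 0
w4 = w3 AND w1 = 0 AND 1 = 0
w5 = in0 OR w4 = 0 OR 0 = 0
w6 = w5 XOR in4 = 0 XOR 0 = 0
w7 = in6 XOR w6 = 0 XOR 0 = 0
w8 = w7 XOR in1 = 0 XOR 0 = 0
w9 = w4 XOR w8 = 0 XOR 0 = 0
w10 = w9 OR w7 = 0 OR 0 = 0
So w10 = 0.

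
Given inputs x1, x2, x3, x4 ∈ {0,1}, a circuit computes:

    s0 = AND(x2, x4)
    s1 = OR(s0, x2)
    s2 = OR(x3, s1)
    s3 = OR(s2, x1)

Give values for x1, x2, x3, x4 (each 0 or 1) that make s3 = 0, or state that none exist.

Check with x1=0 x2=0 x3=0 x4=1:
s0 = AND(x2, x4) = AND(0, 1) = 0
s1 = OR(s0, x2) = OR(0, 0) = 0
s2 = OR(x3, s1) = OR(0, 0) = 0
s3 = OR(s2, x1) = OR(0, 0) = 0
So s3 = 0 as required.

x1=0 x2=0 x3=0 x4=1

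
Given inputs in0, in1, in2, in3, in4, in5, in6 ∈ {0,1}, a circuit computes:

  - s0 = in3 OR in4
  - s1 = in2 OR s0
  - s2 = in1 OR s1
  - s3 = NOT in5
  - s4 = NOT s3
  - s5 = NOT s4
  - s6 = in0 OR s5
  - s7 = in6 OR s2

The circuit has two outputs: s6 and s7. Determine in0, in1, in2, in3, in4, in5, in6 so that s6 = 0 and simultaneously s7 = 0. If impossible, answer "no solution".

in0=0, in1=0, in2=0, in3=0, in4=0, in5=1, in6=0

Check with in0=0, in1=0, in2=0, in3=0, in4=0, in5=1, in6=0:
s0 = in3 OR in4 = 0 OR 0 = 0
s1 = in2 OR s0 = 0 OR 0 = 0
s2 = in1 OR s1 = 0 OR 0 = 0
s3 = NOT in5 = NOT 1 = 0
s4 = NOT s3 = NOT 0 = 1
s5 = NOT s4 = NOT 1 = 0
s6 = in0 OR s5 = 0 OR 0 = 0
s7 = in6 OR s2 = 0 OR 0 = 0
So s6 = 0 and s7 = 0.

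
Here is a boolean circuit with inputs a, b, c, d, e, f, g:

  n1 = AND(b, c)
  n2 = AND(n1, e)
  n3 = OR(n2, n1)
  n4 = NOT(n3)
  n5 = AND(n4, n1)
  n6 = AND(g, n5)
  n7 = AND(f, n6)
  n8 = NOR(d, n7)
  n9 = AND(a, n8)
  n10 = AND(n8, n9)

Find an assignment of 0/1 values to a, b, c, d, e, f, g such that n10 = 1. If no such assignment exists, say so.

n10 = AND(n8, n9) must be 1, so both n8 = 1 and n9 = 1.
n8 = NOR(d, n7) must be 1, so both d = 0 and n7 = 0.
Check with a=1, b=1, c=1, d=0, e=0, f=1, g=0:
n1 = AND(b, c) = AND(1, 1) = 1
n2 = AND(n1, e) = AND(1, 0) = 0
n3 = OR(n2, n1) = OR(0, 1) = 1
n4 = NOT(n3) = NOT 1 = 0
n5 = AND(n4, n1) = AND(0, 1) = 0
n6 = AND(g, n5) = AND(0, 0) = 0
n7 = AND(f, n6) = AND(1, 0) = 0
n8 = NOR(d, n7) = NOR(0, 0) = 1
n9 = AND(a, n8) = AND(1, 1) = 1
n10 = AND(n8, n9) = AND(1, 1) = 1
So n10 = 1 as required.

a=1, b=1, c=1, d=0, e=0, f=1, g=0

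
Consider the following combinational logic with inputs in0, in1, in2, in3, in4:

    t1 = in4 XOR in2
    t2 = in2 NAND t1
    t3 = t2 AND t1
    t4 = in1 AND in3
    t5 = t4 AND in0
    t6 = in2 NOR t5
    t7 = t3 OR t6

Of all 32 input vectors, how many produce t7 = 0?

17

t7 = t3 OR t6 must be 0, so both t3 = 0 and t6 = 0.
t3 = t2 AND t1 must be 0, so at least one of t2, t1 is 0.
t6 = in2 NOR t5 must be 0, so at least one of in2, t5 is 1.
Enumerating the 32 input combinations, 17 give t7 = 0 and 15 give t7 = 1.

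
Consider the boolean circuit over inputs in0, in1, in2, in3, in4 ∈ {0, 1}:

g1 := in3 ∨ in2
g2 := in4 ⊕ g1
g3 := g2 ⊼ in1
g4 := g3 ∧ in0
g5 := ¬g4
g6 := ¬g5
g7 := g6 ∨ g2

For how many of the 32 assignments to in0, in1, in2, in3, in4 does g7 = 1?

g7 = g6 ∨ g2 must be 1, so at least one of g6, g2 is 1.
Enumerating the 32 input combinations, 24 give g7 = 1 and 8 give g7 = 0.

24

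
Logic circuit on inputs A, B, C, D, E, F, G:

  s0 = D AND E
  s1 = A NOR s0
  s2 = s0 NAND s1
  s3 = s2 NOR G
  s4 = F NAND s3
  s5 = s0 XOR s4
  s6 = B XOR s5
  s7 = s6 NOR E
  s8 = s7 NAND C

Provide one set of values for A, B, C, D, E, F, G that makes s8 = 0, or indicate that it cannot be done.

Check with A=1, B=1, C=1, D=1, E=0, F=1, G=0:
s0 = D AND E = 1 AND 0 = 0
s1 = A NOR s0 = 1 NOR 0 = 0
s2 = s0 NAND s1 = 0 NAND 0 = 1
s3 = s2 NOR G = 1 NOR 0 = 0
s4 = F NAND s3 = 1 NAND 0 = 1
s5 = s0 XOR s4 = 0 XOR 1 = 1
s6 = B XOR s5 = 1 XOR 1 = 0
s7 = s6 NOR E = 0 NOR 0 = 1
s8 = s7 NAND C = 1 NAND 1 = 0
So s8 = 0 as required.

A=1, B=1, C=1, D=1, E=0, F=1, G=0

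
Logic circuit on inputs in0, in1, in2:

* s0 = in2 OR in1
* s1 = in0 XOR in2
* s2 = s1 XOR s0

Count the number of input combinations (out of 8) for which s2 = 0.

4

s2 = s1 XOR s0 must be 0, so s1 and s0 are equal.
Satisfying assignments:
  in0=0, in1=0, in2=0
  in0=0, in1=0, in2=1
  in0=0, in1=1, in2=1
  in0=1, in1=1, in2=0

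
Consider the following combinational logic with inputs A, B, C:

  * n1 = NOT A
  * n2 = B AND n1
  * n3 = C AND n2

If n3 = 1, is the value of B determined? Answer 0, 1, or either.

n3 = C AND n2 must be 1, so both C = 1 and n2 = 1.
Every assignment with n3 = 1 has B = 1; there are 1 such assignment(s).
  A=0, B=1, C=1

1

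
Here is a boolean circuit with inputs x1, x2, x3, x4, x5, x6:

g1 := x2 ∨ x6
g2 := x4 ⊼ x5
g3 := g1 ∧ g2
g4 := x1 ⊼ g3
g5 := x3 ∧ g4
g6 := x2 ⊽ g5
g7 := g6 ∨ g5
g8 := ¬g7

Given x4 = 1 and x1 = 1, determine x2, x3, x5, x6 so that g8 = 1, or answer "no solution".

x2=1, x3=0, x5=0, x6=1

Check with x4 = 1 and x1 = 1 and x2=1, x3=0, x5=0, x6=1:
g1 = x2 ∨ x6 = 1 ∨ 1 = 1
g2 = x4 ⊼ x5 = 1 ⊼ 0 = 1
g3 = g1 ∧ g2 = 1 ∧ 1 = 1
g4 = x1 ⊼ g3 = 1 ⊼ 1 = 0
g5 = x3 ∧ g4 = 0 ∧ 0 = 0
g6 = x2 ⊽ g5 = 1 ⊽ 0 = 0
g7 = g6 ∨ g5 = 0 ∨ 0 = 0
g8 = ¬g7 = ¬0 = 1
So g8 = 1.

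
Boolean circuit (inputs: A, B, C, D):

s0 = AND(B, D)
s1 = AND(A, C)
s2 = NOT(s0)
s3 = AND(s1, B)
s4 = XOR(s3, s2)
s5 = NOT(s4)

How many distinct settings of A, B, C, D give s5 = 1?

s5 = NOT(s4) must be 1, so s4 = 0.
s4 = XOR(s3, s2) must be 0, so s3 and s2 are equal.
Enumerating the 16 input combinations, 4 give s5 = 1 and 12 give s5 = 0.

4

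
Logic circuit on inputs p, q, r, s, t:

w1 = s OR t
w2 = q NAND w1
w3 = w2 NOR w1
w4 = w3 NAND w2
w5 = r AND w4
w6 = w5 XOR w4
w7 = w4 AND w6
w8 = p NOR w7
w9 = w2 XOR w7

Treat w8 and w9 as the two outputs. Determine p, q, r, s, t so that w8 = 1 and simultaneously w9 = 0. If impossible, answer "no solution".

p=0 q=1 r=1 s=1 t=0

Check with p=0 q=1 r=1 s=1 t=0:
w1 = s OR t = 1 OR 0 = 1
w2 = q NAND w1 = 1 NAND 1 = 0
w3 = w2 NOR w1 = 0 NOR 1 = 0
w4 = w3 NAND w2 = 0 NAND 0 = 1
w5 = r AND w4 = 1 AND 1 = 1
w6 = w5 XOR w4 = 1 XOR 1 = 0
w7 = w4 AND w6 = 1 AND 0 = 0
w8 = p NOR w7 = 0 NOR 0 = 1
w9 = w2 XOR w7 = 0 XOR 0 = 0
So w8 = 1 and w9 = 0.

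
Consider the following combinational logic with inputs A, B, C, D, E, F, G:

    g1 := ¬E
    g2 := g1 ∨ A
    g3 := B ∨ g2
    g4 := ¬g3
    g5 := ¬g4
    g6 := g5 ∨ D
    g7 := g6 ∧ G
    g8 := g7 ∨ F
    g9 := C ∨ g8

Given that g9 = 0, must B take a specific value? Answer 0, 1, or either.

either

Both values of B occur among assignments with g9 = 0:
  B=0: A=0, B=0, C=0, D=0, E=0, F=0, G=0
  B=1: A=0, B=1, C=0, D=0, E=0, F=0, G=0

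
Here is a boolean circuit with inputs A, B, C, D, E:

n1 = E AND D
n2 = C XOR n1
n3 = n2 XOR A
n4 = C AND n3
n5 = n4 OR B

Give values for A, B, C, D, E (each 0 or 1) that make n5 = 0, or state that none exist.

A=1 B=0 C=1 D=0 E=1

n5 = n4 OR B must be 0, so both n4 = 0 and B = 0.
Check with A=1 B=0 C=1 D=0 E=1:
n1 = E AND D = 1 AND 0 = 0
n2 = C XOR n1 = 1 XOR 0 = 1
n3 = n2 XOR A = 1 XOR 1 = 0
n4 = C AND n3 = 1 AND 0 = 0
n5 = n4 OR B = 0 OR 0 = 0
So n5 = 0 as required.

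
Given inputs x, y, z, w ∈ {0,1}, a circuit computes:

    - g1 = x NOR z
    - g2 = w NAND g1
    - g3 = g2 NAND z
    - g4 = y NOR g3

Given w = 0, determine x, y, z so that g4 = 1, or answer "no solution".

g4 = y NOR g3 must be 1, so both y = 0 and g3 = 0.
Check with w = 0 and x=1, y=0, z=1:
g1 = x NOR z = 1 NOR 1 = 0
g2 = w NAND g1 = 0 NAND 0 = 1
g3 = g2 NAND z = 1 NAND 1 = 0
g4 = y NOR g3 = 0 NOR 0 = 1
So g4 = 1.

x=1, y=0, z=1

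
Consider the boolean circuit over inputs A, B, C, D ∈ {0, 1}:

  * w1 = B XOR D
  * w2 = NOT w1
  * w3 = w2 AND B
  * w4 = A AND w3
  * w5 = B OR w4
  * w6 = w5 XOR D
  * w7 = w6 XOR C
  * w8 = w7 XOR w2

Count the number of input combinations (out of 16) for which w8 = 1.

8

w8 = w7 XOR w2 must be 1, so w7 and w2 differ.
Enumerating the 16 input combinations, 8 give w8 = 1 and 8 give w8 = 0.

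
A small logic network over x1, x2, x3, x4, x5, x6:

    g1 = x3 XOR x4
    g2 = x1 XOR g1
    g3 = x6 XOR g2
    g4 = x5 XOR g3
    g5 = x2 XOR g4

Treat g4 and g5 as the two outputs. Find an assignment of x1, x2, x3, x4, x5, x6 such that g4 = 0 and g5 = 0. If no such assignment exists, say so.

Check with x1=0, x2=0, x3=1, x4=1, x5=0, x6=0:
g1 = x3 XOR x4 = 1 XOR 1 = 0
g2 = x1 XOR g1 = 0 XOR 0 = 0
g3 = x6 XOR g2 = 0 XOR 0 = 0
g4 = x5 XOR g3 = 0 XOR 0 = 0
g5 = x2 XOR g4 = 0 XOR 0 = 0
So g4 = 0 and g5 = 0.

x1=0, x2=0, x3=1, x4=1, x5=0, x6=0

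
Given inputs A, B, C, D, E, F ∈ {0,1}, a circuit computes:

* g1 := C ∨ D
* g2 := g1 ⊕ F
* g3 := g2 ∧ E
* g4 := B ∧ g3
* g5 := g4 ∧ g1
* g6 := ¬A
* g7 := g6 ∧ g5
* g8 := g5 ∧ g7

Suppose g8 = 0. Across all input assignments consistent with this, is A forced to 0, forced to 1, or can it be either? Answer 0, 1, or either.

Both values of A occur among assignments with g8 = 0:
  A=0: A=0, B=0, C=0, D=0, E=0, F=0
  A=1: A=1, B=0, C=0, D=0, E=0, F=0

either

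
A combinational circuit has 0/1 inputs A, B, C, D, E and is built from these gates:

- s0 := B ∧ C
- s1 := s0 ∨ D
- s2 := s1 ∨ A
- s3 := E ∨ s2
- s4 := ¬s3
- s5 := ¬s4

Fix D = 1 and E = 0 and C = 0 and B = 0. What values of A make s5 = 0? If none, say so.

no solution exists

With D = 1 and E = 0 and C = 0 and B = 0 fixed, none of the 2 settings of A give s5 = 0.
For example, with A=1:
s0 = B ∧ C = 0 ∧ 0 = 0
s1 = s0 ∨ D = 0 ∨ 1 = 1
s2 = s1 ∨ A = 1 ∨ 1 = 1
s3 = E ∨ s2 = 0 ∨ 1 = 1
s4 = ¬s3 = ¬1 = 0
s5 = ¬s4 = ¬0 = 1
giving s5 = 1 ≠ 0.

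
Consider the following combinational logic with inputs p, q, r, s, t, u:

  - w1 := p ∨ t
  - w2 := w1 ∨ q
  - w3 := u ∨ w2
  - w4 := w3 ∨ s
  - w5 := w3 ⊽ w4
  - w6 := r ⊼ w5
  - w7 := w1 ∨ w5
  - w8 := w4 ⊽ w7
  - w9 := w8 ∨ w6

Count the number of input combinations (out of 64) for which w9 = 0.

w9 = w8 ∨ w6 must be 0, so both w8 = 0 and w6 = 0.
w8 = w4 ⊽ w7 must be 0, so at least one of w4, w7 is 1.
w6 = r ⊼ w5 must be 0, so both r = 1 and w5 = 1.
Enumerating the 64 input combinations, 1 give w9 = 0 and 63 give w9 = 1.

1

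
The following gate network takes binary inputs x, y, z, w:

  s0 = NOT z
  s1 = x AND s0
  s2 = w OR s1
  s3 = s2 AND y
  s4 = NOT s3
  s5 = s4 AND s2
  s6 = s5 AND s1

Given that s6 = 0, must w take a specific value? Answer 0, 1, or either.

either

Both values of w occur among assignments with s6 = 0:
  w=0: x=0, y=0, z=0, w=0
  w=1: x=0, y=0, z=0, w=1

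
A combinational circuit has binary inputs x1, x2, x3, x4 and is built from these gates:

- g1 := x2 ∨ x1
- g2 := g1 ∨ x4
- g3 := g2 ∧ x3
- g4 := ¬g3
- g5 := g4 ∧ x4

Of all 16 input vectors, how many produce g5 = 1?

4

g5 = g4 ∧ x4 must be 1, so both g4 = 1 and x4 = 1.
g4 = ¬g3 must be 1, so g3 = 0.
g3 = g2 ∧ x3 must be 0, so at least one of g2, x3 is 0.
Satisfying assignments:
  x1=0, x2=0, x3=0, x4=1
  x1=0, x2=1, x3=0, x4=1
  x1=1, x2=0, x3=0, x4=1
  x1=1, x2=1, x3=0, x4=1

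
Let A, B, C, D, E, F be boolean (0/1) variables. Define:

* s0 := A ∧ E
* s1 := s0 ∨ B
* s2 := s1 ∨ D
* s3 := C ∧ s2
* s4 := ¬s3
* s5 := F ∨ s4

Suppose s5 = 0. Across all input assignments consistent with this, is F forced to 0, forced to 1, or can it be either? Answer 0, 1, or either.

s5 = F ∨ s4 must be 0, so both F = 0 and s4 = 0.
s4 = ¬s3 must be 0, so s3 = 1.
s3 = C ∧ s2 must be 1, so both C = 1 and s2 = 1.
Every assignment with s5 = 0 has F = 0; there are 13 such assignment(s).

0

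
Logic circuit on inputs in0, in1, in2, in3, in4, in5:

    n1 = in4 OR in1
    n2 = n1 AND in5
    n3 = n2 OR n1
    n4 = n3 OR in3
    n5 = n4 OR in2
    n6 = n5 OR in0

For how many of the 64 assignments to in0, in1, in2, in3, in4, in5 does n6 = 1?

62

n6 = n5 OR in0 must be 1, so at least one of n5, in0 is 1.
Enumerating the 64 input combinations, 62 give n6 = 1 and 2 give n6 = 0.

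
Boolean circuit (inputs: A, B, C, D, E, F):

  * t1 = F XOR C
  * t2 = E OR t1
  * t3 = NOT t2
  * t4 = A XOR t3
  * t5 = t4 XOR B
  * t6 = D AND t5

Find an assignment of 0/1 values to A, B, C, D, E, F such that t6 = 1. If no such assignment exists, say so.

A=0, B=1, C=1, D=1, E=0, F=0

t6 = D AND t5 must be 1, so both D = 1 and t5 = 1.
Check with A=0, B=1, C=1, D=1, E=0, F=0:
t1 = F XOR C = 0 XOR 1 = 1
t2 = E OR t1 = 0 OR 1 = 1
t3 = NOT t2 = NOT 1 = 0
t4 = A XOR t3 = 0 XOR 0 = 0
t5 = t4 XOR B = 0 XOR 1 = 1
t6 = D AND t5 = 1 AND 1 = 1
So t6 = 1 as required.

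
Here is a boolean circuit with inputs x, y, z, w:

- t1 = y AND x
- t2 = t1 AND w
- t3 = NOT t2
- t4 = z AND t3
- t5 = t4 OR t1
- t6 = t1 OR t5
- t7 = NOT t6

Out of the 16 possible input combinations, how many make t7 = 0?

10

t7 = NOT t6 must be 0, so t6 = 1.
Enumerating the 16 input combinations, 10 give t7 = 0 and 6 give t7 = 1.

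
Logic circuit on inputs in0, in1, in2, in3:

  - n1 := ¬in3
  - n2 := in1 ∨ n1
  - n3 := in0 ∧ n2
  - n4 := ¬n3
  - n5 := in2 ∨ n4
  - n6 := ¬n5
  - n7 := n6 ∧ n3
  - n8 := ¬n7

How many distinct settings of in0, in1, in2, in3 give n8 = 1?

n8 = ¬n7 must be 1, so n7 = 0.
Enumerating the 16 input combinations, 13 give n8 = 1 and 3 give n8 = 0.

13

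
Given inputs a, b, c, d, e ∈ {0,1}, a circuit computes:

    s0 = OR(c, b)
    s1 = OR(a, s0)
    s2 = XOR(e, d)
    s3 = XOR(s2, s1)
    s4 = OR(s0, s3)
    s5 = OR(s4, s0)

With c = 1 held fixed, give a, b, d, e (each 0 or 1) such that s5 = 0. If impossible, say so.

no solution exists

With c = 1 fixed, none of the 16 settings of a, b, d, e give s5 = 0.
For example, with a=1, b=0, d=0, e=0:
s0 = OR(c, b) = OR(1, 0) = 1
s1 = OR(a, s0) = OR(1, 1) = 1
s2 = XOR(e, d) = XOR(0, 0) = 0
s3 = XOR(s2, s1) = XOR(0, 1) = 1
s4 = OR(s0, s3) = OR(1, 1) = 1
s5 = OR(s4, s0) = OR(1, 1) = 1
giving s5 = 1 ≠ 0.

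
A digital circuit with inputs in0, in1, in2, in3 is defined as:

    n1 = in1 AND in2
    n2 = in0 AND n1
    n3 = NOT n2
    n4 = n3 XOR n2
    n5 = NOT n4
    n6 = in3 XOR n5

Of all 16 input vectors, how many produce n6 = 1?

8

n6 = in3 XOR n5 must be 1, so in3 and n5 differ.
Enumerating the 16 input combinations, 8 give n6 = 1 and 8 give n6 = 0.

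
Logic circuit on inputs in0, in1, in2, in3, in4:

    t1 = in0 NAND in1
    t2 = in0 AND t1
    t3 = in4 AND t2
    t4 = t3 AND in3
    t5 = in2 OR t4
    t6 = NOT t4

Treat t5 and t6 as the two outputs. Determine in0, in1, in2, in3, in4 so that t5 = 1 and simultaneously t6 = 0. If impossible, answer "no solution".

Check with in0=1, in1=0, in2=0, in3=1, in4=1:
t1 = in0 NAND in1 = 1 NAND 0 = 1
t2 = in0 AND t1 = 1 AND 1 = 1
t3 = in4 AND t2 = 1 AND 1 = 1
t4 = t3 AND in3 = 1 AND 1 = 1
t5 = in2 OR t4 = 0 OR 1 = 1
t6 = NOT t4 = NOT 1 = 0
So t5 = 1 and t6 = 0.

in0=1, in1=0, in2=0, in3=1, in4=1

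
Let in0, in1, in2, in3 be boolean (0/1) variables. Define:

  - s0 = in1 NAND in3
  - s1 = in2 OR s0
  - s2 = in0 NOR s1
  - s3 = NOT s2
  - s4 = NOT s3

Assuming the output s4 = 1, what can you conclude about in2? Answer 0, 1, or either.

0

s4 = NOT s3 must be 1, so s3 = 0.
Every assignment with s4 = 1 has in2 = 0; there are 1 such assignment(s).
  in0=0, in1=1, in2=0, in3=1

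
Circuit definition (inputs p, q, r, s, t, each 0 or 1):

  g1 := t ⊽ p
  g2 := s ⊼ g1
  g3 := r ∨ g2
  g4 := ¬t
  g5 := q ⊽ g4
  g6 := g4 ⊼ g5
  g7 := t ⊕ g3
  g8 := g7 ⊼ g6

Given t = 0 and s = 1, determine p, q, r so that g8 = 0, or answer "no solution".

Check with t = 0 and s = 1 and p=0, q=1, r=1:
g1 = t ⊽ p = 0 ⊽ 0 = 1
g2 = s ⊼ g1 = 1 ⊼ 1 = 0
g3 = r ∨ g2 = 1 ∨ 0 = 1
g4 = ¬t = ¬0 = 1
g5 = q ⊽ g4 = 1 ⊽ 1 = 0
g6 = g4 ⊼ g5 = 1 ⊼ 0 = 1
g7 = t ⊕ g3 = 0 ⊕ 1 = 1
g8 = g7 ⊼ g6 = 1 ⊼ 1 = 0
So g8 = 0.

p=0 q=1 r=1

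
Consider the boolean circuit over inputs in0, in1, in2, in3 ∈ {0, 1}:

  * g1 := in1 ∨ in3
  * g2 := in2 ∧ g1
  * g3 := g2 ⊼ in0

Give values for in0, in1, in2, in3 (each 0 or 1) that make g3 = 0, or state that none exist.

in0=1, in1=1, in2=1, in3=0

g3 = g2 ⊼ in0 must be 0, so both g2 = 1 and in0 = 1.
g2 = in2 ∧ g1 must be 1, so both in2 = 1 and g1 = 1.
Check with in0=1, in1=1, in2=1, in3=0:
g1 = in1 ∨ in3 = 1 ∨ 0 = 1
g2 = in2 ∧ g1 = 1 ∧ 1 = 1
g3 = g2 ⊼ in0 = 1 ⊼ 1 = 0
So g3 = 0 as required.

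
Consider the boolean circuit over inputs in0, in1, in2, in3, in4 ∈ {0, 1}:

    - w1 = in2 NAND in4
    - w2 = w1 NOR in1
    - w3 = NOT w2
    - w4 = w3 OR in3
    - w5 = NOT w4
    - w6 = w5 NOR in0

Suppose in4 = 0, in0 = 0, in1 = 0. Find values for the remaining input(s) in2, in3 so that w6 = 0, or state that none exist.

no solution exists

With in4 = 0, in0 = 0, in1 = 0 fixed, none of the 4 settings of in2, in3 give w6 = 0.
For example, with in2=1, in3=0:
w1 = in2 NAND in4 = 1 NAND 0 = 1
w2 = w1 NOR in1 = 1 NOR 0 = 0
w3 = NOT w2 = NOT 0 = 1
w4 = w3 OR in3 = 1 OR 0 = 1
w5 = NOT w4 = NOT 1 = 0
w6 = w5 NOR in0 = 0 NOR 0 = 1
giving w6 = 1 ≠ 0.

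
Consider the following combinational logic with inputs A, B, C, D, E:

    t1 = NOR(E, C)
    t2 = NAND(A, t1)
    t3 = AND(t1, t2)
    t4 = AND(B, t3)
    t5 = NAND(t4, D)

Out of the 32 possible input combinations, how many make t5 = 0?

1

t5 = NAND(t4, D) must be 0, so both t4 = 1 and D = 1.
Satisfying assignments:
  A=0, B=1, C=0, D=1, E=0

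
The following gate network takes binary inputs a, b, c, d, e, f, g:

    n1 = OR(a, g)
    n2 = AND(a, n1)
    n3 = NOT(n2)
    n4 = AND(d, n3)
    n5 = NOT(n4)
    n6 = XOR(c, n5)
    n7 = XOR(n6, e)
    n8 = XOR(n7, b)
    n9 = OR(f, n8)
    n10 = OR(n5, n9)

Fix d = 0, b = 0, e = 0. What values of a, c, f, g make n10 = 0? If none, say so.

no solution exists

With d = 0, b = 0, e = 0 fixed, none of the 16 settings of a, c, f, g give n10 = 0.
For example, with a=0, c=0, f=1, g=0:
n1 = OR(a, g) = OR(0, 0) = 0
n2 = AND(a, n1) = AND(0, 0) = 0
n3 = NOT(n2) = NOT 0 = 1
n4 = AND(d, n3) = AND(0, 1) = 0
n5 = NOT(n4) = NOT 0 = 1
n6 = XOR(c, n5) = XOR(0, 1) = 1
n7 = XOR(n6, e) = XOR(1, 0) = 1
n8 = XOR(n7, b) = XOR(1, 0) = 1
n9 = OR(f, n8) = OR(1, 1) = 1
n10 = OR(n5, n9) = OR(1, 1) = 1
giving n10 = 1 ≠ 0.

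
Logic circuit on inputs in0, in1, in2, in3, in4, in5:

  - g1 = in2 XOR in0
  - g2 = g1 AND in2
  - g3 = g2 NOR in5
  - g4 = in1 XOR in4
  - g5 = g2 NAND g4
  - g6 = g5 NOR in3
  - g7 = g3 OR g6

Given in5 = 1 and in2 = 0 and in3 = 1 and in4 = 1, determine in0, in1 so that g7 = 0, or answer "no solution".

in0=1, in1=1

g7 = g3 OR g6 must be 0, so both g3 = 0 and g6 = 0.
g3 = g2 NOR in5 must be 0, so at least one of g2, in5 is 1.
Check with in5 = 1 and in2 = 0 and in3 = 1 and in4 = 1 and in0=1, in1=1:
g1 = in2 XOR in0 = 0 XOR 1 = 1
g2 = g1 AND in2 = 1 AND 0 = 0
g3 = g2 NOR in5 = 0 NOR 1 = 0
g4 = in1 XOR in4 = 1 XOR 1 = 0
g5 = g2 NAND g4 = 0 NAND 0 = 1
g6 = g5 NOR in3 = 1 NOR 1 = 0
g7 = g3 OR g6 = 0 OR 0 = 0
So g7 = 0.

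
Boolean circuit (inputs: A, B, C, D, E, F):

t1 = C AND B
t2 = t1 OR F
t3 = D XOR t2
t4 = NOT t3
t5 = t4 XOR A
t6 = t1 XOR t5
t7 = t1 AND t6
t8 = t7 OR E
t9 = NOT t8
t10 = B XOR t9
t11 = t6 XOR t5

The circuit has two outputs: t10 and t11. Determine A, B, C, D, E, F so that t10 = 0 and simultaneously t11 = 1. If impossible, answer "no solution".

A=0, B=1, C=1, D=1, E=0, F=1

Check with A=0, B=1, C=1, D=1, E=0, F=1:
t1 = C AND B = 1 AND 1 = 1
t2 = t1 OR F = 1 OR 1 = 1
t3 = D XOR t2 = 1 XOR 1 = 0
t4 = NOT t3 = NOT 0 = 1
t5 = t4 XOR A = 1 XOR 0 = 1
t6 = t1 XOR t5 = 1 XOR 1 = 0
t7 = t1 AND t6 = 1 AND 0 = 0
t8 = t7 OR E = 0 OR 0 = 0
t9 = NOT t8 = NOT 0 = 1
t10 = B XOR t9 = 1 XOR 1 = 0
t11 = t6 XOR t5 = 0 XOR 1 = 1
So t10 = 0 and t11 = 1.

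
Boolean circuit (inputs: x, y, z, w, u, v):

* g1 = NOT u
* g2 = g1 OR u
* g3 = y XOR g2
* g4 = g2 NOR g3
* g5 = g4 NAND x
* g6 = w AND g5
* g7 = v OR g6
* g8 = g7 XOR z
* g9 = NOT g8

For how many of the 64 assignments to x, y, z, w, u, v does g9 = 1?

g9 = NOT g8 must be 1, so g8 = 0.
g8 = g7 XOR z must be 0, so g7 and z are equal.
Enumerating the 64 input combinations, 32 give g9 = 1 and 32 give g9 = 0.

32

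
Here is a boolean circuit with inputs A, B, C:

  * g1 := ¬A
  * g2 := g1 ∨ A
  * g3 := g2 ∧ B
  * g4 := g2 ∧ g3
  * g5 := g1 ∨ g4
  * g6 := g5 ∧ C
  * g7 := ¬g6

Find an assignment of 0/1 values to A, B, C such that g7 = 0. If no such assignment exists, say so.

A=0 B=0 C=1

g7 = ¬g6 must be 0, so g6 = 1.
Check with A=0 B=0 C=1:
g1 = ¬A = ¬0 = 1
g2 = g1 ∨ A = 1 ∨ 0 = 1
g3 = g2 ∧ B = 1 ∧ 0 = 0
g4 = g2 ∧ g3 = 1 ∧ 0 = 0
g5 = g1 ∨ g4 = 1 ∨ 0 = 1
g6 = g5 ∧ C = 1 ∧ 1 = 1
g7 = ¬g6 = ¬1 = 0
So g7 = 0 as required.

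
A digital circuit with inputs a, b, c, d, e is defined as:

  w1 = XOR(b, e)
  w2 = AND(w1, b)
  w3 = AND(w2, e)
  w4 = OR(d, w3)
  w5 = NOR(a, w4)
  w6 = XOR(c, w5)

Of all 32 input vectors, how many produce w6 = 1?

16

w6 = XOR(c, w5) must be 1, so c and w5 differ.
Enumerating the 32 input combinations, 16 give w6 = 1 and 16 give w6 = 0.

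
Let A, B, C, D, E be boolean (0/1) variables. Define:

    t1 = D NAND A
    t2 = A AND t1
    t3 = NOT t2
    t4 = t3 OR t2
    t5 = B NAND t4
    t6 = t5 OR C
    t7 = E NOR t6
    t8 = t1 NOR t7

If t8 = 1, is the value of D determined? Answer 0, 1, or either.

t8 = t1 NOR t7 must be 1, so both t1 = 0 and t7 = 0.
t1 = D NAND A must be 0, so both D = 1 and A = 1.
t7 = E NOR t6 must be 0, so at least one of E, t6 is 1.
Every assignment with t8 = 1 has D = 1; there are 7 such assignment(s).

1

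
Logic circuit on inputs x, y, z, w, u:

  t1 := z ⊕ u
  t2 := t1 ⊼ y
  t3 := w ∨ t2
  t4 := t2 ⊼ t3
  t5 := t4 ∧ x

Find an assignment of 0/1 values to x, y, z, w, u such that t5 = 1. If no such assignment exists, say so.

t5 = t4 ∧ x must be 1, so both t4 = 1 and x = 1.
Check with x=1 y=1 z=1 w=1 u=0:
t1 = z ⊕ u = 1 ⊕ 0 = 1
t2 = t1 ⊼ y = 1 ⊼ 1 = 0
t3 = w ∨ t2 = 1 ∨ 0 = 1
t4 = t2 ⊼ t3 = 0 ⊼ 1 = 1
t5 = t4 ∧ x = 1 ∧ 1 = 1
So t5 = 1 as required.

x=1 y=1 z=1 w=1 u=0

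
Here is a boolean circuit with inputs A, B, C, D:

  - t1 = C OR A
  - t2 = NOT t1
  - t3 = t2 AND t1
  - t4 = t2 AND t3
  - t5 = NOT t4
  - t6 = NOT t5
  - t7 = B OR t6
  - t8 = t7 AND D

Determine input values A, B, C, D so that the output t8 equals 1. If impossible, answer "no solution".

A=0, B=1, C=1, D=1

t8 = t7 AND D must be 1, so both t7 = 1 and D = 1.
t7 = B OR t6 must be 1, so at least one of B, t6 is 1.
Check with A=0, B=1, C=1, D=1:
t1 = C OR A = 1 OR 0 = 1
t2 = NOT t1 = NOT 1 = 0
t3 = t2 AND t1 = 0 AND 1 = 0
t4 = t2 AND t3 = 0 AND 0 = 0
t5 = NOT t4 = NOT 0 = 1
t6 = NOT t5 = NOT 1 = 0
t7 = B OR t6 = 1 OR 0 = 1
t8 = t7 AND D = 1 AND 1 = 1
So t8 = 1 as required.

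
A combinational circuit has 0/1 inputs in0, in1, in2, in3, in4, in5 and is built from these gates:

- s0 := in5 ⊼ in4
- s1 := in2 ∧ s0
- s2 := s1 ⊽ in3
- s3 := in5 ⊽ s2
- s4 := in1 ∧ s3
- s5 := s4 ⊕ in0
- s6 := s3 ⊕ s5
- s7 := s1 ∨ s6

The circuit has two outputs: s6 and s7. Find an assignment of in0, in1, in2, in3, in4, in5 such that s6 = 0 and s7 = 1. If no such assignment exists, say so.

Check with in0=0, in1=0, in2=1, in3=1, in4=0, in5=1:
s0 = in5 ⊼ in4 = 1 ⊼ 0 = 1
s1 = in2 ∧ s0 = 1 ∧ 1 = 1
s2 = s1 ⊽ in3 = 1 ⊽ 1 = 0
s3 = in5 ⊽ s2 = 1 ⊽ 0 = 0
s4 = in1 ∧ s3 = 0 ∧ 0 = 0
s5 = s4 ⊕ in0 = 0 ⊕ 0 = 0
s6 = s3 ⊕ s5 = 0 ⊕ 0 = 0
s7 = s1 ∨ s6 = 1 ∨ 0 = 1
So s6 = 0 and s7 = 1.

in0=0, in1=0, in2=1, in3=1, in4=0, in5=1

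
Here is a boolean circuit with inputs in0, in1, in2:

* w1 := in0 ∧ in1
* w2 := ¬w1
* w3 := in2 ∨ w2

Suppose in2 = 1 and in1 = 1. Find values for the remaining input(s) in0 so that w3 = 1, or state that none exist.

in0=1

w3 = in2 ∨ w2 must be 1, so at least one of in2, w2 is 1.
Check with in2 = 1 and in1 = 1 and in0=1:
w1 = in0 ∧ in1 = 1 ∧ 1 = 1
w2 = ¬w1 = ¬1 = 0
w3 = in2 ∨ w2 = 1 ∨ 0 = 1
So w3 = 1.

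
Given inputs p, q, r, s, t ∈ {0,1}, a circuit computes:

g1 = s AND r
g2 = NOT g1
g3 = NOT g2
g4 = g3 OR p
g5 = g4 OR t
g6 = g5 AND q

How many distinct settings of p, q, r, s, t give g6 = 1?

g6 = g5 AND q must be 1, so both g5 = 1 and q = 1.
g5 = g4 OR t must be 1, so at least one of g4, t is 1.
Enumerating the 32 input combinations, 13 give g6 = 1 and 19 give g6 = 0.

13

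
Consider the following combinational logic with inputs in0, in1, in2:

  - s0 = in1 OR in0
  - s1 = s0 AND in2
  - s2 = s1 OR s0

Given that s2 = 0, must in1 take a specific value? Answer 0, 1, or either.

0

s2 = s1 OR s0 must be 0, so both s1 = 0 and s0 = 0.
Every assignment with s2 = 0 has in1 = 0; there are 2 such assignment(s).
  in0=0, in1=0, in2=0
  in0=0, in1=0, in2=1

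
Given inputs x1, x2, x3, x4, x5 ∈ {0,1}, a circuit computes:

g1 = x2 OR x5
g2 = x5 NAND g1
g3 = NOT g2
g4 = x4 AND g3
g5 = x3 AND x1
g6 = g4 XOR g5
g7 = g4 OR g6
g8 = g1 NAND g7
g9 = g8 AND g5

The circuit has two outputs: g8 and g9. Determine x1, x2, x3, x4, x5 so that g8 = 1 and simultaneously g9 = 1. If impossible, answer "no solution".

Check with x1=1, x2=0, x3=1, x4=1, x5=0:
g1 = x2 OR x5 = 0 OR 0 = 0
g2 = x5 NAND g1 = 0 NAND 0 = 1
g3 = NOT g2 = NOT 1 = 0
g4 = x4 AND g3 = 1 AND 0 = 0
g5 = x3 AND x1 = 1 AND 1 = 1
g6 = g4 XOR g5 = 0 XOR 1 = 1
g7 = g4 OR g6 = 0 OR 1 = 1
g8 = g1 NAND g7 = 0 NAND 1 = 1
g9 = g8 AND g5 = 1 AND 1 = 1
So g8 = 1 and g9 = 1.

x1=1, x2=0, x3=1, x4=1, x5=0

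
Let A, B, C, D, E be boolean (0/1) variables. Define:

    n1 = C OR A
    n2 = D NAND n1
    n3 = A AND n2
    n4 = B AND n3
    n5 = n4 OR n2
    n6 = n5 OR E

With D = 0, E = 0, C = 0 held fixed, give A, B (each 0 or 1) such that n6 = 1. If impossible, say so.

Check with D = 0, E = 0, C = 0 and A=1, B=0:
n1 = C OR A = 0 OR 1 = 1
n2 = D NAND n1 = 0 NAND 1 = 1
n3 = A AND n2 = 1 AND 1 = 1
n4 = B AND n3 = 0 AND 1 = 0
n5 = n4 OR n2 = 0 OR 1 = 1
n6 = n5 OR E = 1 OR 0 = 1
So n6 = 1.

A=1, B=0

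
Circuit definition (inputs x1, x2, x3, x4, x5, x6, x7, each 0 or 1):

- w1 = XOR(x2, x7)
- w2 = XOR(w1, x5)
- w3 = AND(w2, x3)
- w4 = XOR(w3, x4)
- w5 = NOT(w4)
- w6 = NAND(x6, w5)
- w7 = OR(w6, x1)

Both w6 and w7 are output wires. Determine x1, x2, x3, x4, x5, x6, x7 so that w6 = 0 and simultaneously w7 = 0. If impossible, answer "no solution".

Check with x1=0, x2=0, x3=1, x4=0, x5=1, x6=1, x7=1:
w1 = XOR(x2, x7) = XOR(0, 1) = 1
w2 = XOR(w1, x5) = XOR(1, 1) = 0
w3 = AND(w2, x3) = AND(0, 1) = 0
w4 = XOR(w3, x4) = XOR(0, 0) = 0
w5 = NOT(w4) = NOT 0 = 1
w6 = NAND(x6, w5) = NAND(1, 1) = 0
w7 = OR(w6, x1) = OR(0, 0) = 0
So w6 = 0 and w7 = 0.

x1=0, x2=0, x3=1, x4=0, x5=1, x6=1, x7=1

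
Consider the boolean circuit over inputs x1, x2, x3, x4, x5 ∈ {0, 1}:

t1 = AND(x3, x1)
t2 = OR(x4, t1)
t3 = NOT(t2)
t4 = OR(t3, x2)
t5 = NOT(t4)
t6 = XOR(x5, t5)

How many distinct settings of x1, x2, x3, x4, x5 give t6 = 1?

t6 = XOR(x5, t5) must be 1, so x5 and t5 differ.
Enumerating the 32 input combinations, 16 give t6 = 1 and 16 give t6 = 0.

16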